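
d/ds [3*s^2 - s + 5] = 6*s - 1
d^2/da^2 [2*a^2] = 4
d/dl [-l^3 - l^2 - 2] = l*(-3*l - 2)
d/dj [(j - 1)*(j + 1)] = 2*j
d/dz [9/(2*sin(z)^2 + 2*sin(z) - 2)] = -9*(2*sin(z) + 1)*cos(z)/(2*(sin(z) - cos(z)^2)^2)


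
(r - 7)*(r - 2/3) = r^2 - 23*r/3 + 14/3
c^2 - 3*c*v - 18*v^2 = (c - 6*v)*(c + 3*v)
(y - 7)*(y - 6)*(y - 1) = y^3 - 14*y^2 + 55*y - 42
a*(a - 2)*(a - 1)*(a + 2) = a^4 - a^3 - 4*a^2 + 4*a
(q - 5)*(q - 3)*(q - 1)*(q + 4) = q^4 - 5*q^3 - 13*q^2 + 77*q - 60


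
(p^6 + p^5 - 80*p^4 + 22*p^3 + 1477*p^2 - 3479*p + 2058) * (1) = p^6 + p^5 - 80*p^4 + 22*p^3 + 1477*p^2 - 3479*p + 2058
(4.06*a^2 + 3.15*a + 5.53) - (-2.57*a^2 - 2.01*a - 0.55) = 6.63*a^2 + 5.16*a + 6.08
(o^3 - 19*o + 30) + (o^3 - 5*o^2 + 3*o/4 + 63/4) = 2*o^3 - 5*o^2 - 73*o/4 + 183/4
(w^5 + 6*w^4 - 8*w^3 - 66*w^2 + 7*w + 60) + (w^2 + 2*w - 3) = w^5 + 6*w^4 - 8*w^3 - 65*w^2 + 9*w + 57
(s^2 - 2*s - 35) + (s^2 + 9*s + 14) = 2*s^2 + 7*s - 21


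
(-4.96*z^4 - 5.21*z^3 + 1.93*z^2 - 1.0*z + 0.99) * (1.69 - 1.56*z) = 7.7376*z^5 - 0.254799999999999*z^4 - 11.8157*z^3 + 4.8217*z^2 - 3.2344*z + 1.6731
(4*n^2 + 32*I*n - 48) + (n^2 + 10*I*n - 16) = 5*n^2 + 42*I*n - 64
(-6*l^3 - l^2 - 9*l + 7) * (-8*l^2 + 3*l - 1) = 48*l^5 - 10*l^4 + 75*l^3 - 82*l^2 + 30*l - 7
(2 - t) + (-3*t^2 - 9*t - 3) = -3*t^2 - 10*t - 1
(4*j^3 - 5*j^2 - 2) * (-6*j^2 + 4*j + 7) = -24*j^5 + 46*j^4 + 8*j^3 - 23*j^2 - 8*j - 14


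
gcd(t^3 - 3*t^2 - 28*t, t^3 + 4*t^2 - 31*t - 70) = 1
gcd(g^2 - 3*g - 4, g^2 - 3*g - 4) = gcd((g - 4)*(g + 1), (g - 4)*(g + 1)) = g^2 - 3*g - 4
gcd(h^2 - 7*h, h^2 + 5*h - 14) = 1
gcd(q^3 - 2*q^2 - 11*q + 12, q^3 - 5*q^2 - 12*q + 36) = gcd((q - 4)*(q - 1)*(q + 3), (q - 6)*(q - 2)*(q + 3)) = q + 3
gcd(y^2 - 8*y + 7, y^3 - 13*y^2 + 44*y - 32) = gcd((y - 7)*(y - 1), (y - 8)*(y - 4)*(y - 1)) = y - 1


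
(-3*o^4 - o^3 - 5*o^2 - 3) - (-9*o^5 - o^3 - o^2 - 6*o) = 9*o^5 - 3*o^4 - 4*o^2 + 6*o - 3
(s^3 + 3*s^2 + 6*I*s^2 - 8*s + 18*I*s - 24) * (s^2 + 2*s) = s^5 + 5*s^4 + 6*I*s^4 - 2*s^3 + 30*I*s^3 - 40*s^2 + 36*I*s^2 - 48*s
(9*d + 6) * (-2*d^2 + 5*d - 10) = -18*d^3 + 33*d^2 - 60*d - 60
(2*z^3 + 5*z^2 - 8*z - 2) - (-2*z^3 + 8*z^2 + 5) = 4*z^3 - 3*z^2 - 8*z - 7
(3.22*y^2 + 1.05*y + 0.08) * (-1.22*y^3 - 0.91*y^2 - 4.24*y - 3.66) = -3.9284*y^5 - 4.2112*y^4 - 14.7059*y^3 - 16.31*y^2 - 4.1822*y - 0.2928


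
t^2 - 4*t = t*(t - 4)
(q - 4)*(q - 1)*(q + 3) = q^3 - 2*q^2 - 11*q + 12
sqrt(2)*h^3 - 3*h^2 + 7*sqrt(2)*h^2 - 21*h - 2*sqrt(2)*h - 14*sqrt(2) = (h + 7)*(h - 2*sqrt(2))*(sqrt(2)*h + 1)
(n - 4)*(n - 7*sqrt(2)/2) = n^2 - 7*sqrt(2)*n/2 - 4*n + 14*sqrt(2)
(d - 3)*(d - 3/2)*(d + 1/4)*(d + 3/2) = d^4 - 11*d^3/4 - 3*d^2 + 99*d/16 + 27/16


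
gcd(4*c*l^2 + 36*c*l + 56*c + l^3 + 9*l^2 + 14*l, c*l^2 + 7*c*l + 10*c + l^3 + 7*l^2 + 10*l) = l + 2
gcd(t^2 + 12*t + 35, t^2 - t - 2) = 1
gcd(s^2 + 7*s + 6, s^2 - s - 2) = s + 1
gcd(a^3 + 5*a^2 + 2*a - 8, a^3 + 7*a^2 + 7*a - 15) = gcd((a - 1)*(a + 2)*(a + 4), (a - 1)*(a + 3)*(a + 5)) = a - 1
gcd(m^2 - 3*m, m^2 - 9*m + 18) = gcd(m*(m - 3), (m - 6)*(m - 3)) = m - 3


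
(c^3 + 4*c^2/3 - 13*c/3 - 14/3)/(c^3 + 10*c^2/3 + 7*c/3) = (c - 2)/c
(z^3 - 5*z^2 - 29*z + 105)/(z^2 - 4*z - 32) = (-z^3 + 5*z^2 + 29*z - 105)/(-z^2 + 4*z + 32)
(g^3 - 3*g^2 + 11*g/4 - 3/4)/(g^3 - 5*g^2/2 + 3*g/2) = (g - 1/2)/g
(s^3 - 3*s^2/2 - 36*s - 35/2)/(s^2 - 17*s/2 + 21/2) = (2*s^2 + 11*s + 5)/(2*s - 3)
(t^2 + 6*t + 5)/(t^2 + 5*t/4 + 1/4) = 4*(t + 5)/(4*t + 1)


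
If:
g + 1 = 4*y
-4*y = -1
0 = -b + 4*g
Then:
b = 0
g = 0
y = 1/4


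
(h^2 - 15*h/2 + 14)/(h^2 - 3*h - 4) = (h - 7/2)/(h + 1)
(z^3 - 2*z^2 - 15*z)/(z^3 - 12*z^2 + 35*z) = (z + 3)/(z - 7)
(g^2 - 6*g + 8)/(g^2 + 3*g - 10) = (g - 4)/(g + 5)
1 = 1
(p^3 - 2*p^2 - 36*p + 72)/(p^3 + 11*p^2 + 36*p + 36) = (p^2 - 8*p + 12)/(p^2 + 5*p + 6)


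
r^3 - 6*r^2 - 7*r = r*(r - 7)*(r + 1)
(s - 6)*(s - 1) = s^2 - 7*s + 6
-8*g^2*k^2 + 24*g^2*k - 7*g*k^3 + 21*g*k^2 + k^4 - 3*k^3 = k*(-8*g + k)*(g + k)*(k - 3)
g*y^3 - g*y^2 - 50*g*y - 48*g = (y - 8)*(y + 6)*(g*y + g)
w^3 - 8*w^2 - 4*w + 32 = (w - 8)*(w - 2)*(w + 2)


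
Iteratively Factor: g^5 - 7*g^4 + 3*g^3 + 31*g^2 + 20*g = (g + 1)*(g^4 - 8*g^3 + 11*g^2 + 20*g) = (g - 5)*(g + 1)*(g^3 - 3*g^2 - 4*g) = (g - 5)*(g + 1)^2*(g^2 - 4*g) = (g - 5)*(g - 4)*(g + 1)^2*(g)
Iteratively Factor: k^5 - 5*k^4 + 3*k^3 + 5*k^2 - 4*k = (k - 1)*(k^4 - 4*k^3 - k^2 + 4*k) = (k - 1)^2*(k^3 - 3*k^2 - 4*k) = (k - 1)^2*(k + 1)*(k^2 - 4*k) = (k - 4)*(k - 1)^2*(k + 1)*(k)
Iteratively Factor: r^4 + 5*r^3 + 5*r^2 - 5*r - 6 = (r + 2)*(r^3 + 3*r^2 - r - 3) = (r + 1)*(r + 2)*(r^2 + 2*r - 3) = (r - 1)*(r + 1)*(r + 2)*(r + 3)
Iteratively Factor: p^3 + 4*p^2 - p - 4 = (p + 4)*(p^2 - 1) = (p + 1)*(p + 4)*(p - 1)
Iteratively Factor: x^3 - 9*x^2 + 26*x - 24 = (x - 4)*(x^2 - 5*x + 6) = (x - 4)*(x - 3)*(x - 2)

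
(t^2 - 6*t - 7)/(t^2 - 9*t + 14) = (t + 1)/(t - 2)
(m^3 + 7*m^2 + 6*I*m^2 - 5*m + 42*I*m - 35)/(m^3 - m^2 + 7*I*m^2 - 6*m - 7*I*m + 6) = (m^2 + m*(7 + 5*I) + 35*I)/(m^2 + m*(-1 + 6*I) - 6*I)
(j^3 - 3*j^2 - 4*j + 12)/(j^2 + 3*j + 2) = (j^2 - 5*j + 6)/(j + 1)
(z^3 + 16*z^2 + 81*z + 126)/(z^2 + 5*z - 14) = (z^2 + 9*z + 18)/(z - 2)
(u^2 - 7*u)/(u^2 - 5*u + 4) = u*(u - 7)/(u^2 - 5*u + 4)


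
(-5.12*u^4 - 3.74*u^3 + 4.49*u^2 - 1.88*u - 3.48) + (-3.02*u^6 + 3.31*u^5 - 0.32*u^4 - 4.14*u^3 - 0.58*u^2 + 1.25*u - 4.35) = -3.02*u^6 + 3.31*u^5 - 5.44*u^4 - 7.88*u^3 + 3.91*u^2 - 0.63*u - 7.83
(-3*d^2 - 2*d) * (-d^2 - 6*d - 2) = 3*d^4 + 20*d^3 + 18*d^2 + 4*d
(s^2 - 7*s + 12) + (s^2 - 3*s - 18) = 2*s^2 - 10*s - 6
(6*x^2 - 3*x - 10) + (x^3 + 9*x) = x^3 + 6*x^2 + 6*x - 10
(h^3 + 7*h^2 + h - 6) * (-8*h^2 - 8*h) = -8*h^5 - 64*h^4 - 64*h^3 + 40*h^2 + 48*h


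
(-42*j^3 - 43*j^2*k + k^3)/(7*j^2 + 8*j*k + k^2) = (-42*j^2 - j*k + k^2)/(7*j + k)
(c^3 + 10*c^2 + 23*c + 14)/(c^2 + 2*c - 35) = (c^2 + 3*c + 2)/(c - 5)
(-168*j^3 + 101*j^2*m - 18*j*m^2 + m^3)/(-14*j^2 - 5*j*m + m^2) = (24*j^2 - 11*j*m + m^2)/(2*j + m)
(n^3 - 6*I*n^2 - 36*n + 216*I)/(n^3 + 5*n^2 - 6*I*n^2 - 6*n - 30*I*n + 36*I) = (n - 6)/(n - 1)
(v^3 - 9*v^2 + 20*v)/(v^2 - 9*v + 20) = v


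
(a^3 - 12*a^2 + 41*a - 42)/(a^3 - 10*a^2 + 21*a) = (a - 2)/a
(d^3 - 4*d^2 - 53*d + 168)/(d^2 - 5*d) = (d^3 - 4*d^2 - 53*d + 168)/(d*(d - 5))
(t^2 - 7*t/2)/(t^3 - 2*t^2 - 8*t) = (7/2 - t)/(-t^2 + 2*t + 8)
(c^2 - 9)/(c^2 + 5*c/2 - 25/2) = 2*(c^2 - 9)/(2*c^2 + 5*c - 25)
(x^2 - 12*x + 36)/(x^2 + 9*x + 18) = (x^2 - 12*x + 36)/(x^2 + 9*x + 18)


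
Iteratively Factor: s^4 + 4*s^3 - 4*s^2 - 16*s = (s + 2)*(s^3 + 2*s^2 - 8*s) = (s + 2)*(s + 4)*(s^2 - 2*s) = (s - 2)*(s + 2)*(s + 4)*(s)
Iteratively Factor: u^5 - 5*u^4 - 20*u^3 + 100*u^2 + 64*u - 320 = (u + 4)*(u^4 - 9*u^3 + 16*u^2 + 36*u - 80) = (u - 2)*(u + 4)*(u^3 - 7*u^2 + 2*u + 40) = (u - 4)*(u - 2)*(u + 4)*(u^2 - 3*u - 10) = (u - 5)*(u - 4)*(u - 2)*(u + 4)*(u + 2)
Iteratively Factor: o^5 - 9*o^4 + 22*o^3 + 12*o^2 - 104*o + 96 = (o - 2)*(o^4 - 7*o^3 + 8*o^2 + 28*o - 48) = (o - 2)*(o + 2)*(o^3 - 9*o^2 + 26*o - 24) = (o - 3)*(o - 2)*(o + 2)*(o^2 - 6*o + 8) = (o - 3)*(o - 2)^2*(o + 2)*(o - 4)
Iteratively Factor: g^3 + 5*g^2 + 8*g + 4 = (g + 2)*(g^2 + 3*g + 2) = (g + 1)*(g + 2)*(g + 2)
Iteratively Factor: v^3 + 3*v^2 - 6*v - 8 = (v - 2)*(v^2 + 5*v + 4) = (v - 2)*(v + 1)*(v + 4)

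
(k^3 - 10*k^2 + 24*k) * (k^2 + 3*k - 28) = k^5 - 7*k^4 - 34*k^3 + 352*k^2 - 672*k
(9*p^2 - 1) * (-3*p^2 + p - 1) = -27*p^4 + 9*p^3 - 6*p^2 - p + 1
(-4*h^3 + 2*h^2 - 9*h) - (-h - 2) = -4*h^3 + 2*h^2 - 8*h + 2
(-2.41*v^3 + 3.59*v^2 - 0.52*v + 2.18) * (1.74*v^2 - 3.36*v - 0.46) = -4.1934*v^5 + 14.3442*v^4 - 11.8586*v^3 + 3.889*v^2 - 7.0856*v - 1.0028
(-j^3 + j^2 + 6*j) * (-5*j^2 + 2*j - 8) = 5*j^5 - 7*j^4 - 20*j^3 + 4*j^2 - 48*j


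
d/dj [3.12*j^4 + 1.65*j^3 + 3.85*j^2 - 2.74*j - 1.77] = 12.48*j^3 + 4.95*j^2 + 7.7*j - 2.74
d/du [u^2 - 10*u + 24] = 2*u - 10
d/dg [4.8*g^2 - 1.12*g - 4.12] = 9.6*g - 1.12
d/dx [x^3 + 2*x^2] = x*(3*x + 4)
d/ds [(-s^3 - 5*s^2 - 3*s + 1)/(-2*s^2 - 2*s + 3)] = (2*s^4 + 4*s^3 - 5*s^2 - 26*s - 7)/(4*s^4 + 8*s^3 - 8*s^2 - 12*s + 9)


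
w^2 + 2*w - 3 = (w - 1)*(w + 3)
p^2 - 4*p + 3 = (p - 3)*(p - 1)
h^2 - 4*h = h*(h - 4)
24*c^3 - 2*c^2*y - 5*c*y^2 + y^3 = (-4*c + y)*(-3*c + y)*(2*c + y)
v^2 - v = v*(v - 1)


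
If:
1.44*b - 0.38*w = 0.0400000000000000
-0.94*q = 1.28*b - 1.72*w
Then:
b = 0.263888888888889*w + 0.0277777777777778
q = 1.47044917257683*w - 0.0378250591016548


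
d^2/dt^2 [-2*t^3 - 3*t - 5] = -12*t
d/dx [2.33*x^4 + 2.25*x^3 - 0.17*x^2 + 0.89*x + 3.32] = 9.32*x^3 + 6.75*x^2 - 0.34*x + 0.89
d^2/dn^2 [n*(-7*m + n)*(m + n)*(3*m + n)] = -50*m^2 - 18*m*n + 12*n^2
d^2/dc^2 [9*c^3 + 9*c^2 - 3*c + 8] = 54*c + 18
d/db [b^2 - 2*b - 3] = 2*b - 2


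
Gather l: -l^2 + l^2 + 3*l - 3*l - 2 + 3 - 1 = 0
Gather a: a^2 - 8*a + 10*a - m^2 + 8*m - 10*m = a^2 + 2*a - m^2 - 2*m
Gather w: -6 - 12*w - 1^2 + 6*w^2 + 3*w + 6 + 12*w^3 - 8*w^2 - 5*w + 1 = 12*w^3 - 2*w^2 - 14*w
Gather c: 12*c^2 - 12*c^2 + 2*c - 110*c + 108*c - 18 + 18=0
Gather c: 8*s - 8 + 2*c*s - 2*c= c*(2*s - 2) + 8*s - 8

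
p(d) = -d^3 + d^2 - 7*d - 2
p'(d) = -3*d^2 + 2*d - 7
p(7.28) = -385.79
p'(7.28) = -151.44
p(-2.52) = 37.99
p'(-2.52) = -31.09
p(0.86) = -7.92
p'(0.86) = -7.50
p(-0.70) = 3.73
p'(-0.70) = -9.87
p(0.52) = -5.51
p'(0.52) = -6.77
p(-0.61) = 2.87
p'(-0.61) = -9.34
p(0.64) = -6.33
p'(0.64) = -6.95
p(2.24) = -23.90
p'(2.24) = -17.57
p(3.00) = -41.00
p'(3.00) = -28.00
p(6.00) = -224.00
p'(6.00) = -103.00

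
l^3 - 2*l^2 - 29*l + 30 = (l - 6)*(l - 1)*(l + 5)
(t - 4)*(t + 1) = t^2 - 3*t - 4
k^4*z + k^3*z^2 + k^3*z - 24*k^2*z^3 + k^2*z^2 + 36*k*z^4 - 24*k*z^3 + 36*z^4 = (k - 3*z)*(k - 2*z)*(k + 6*z)*(k*z + z)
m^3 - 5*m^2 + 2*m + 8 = (m - 4)*(m - 2)*(m + 1)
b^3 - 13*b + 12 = (b - 3)*(b - 1)*(b + 4)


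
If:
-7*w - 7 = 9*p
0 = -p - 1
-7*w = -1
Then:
No Solution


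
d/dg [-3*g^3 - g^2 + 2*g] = -9*g^2 - 2*g + 2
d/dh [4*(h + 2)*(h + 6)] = 8*h + 32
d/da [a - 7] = 1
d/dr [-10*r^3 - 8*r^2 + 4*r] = -30*r^2 - 16*r + 4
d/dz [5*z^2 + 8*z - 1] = 10*z + 8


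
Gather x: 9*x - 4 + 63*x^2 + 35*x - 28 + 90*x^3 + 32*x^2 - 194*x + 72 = 90*x^3 + 95*x^2 - 150*x + 40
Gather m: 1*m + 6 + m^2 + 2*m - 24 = m^2 + 3*m - 18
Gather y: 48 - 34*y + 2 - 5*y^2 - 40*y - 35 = -5*y^2 - 74*y + 15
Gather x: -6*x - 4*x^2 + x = -4*x^2 - 5*x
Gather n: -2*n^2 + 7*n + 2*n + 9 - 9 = -2*n^2 + 9*n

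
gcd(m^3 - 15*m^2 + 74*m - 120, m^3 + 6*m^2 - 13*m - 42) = 1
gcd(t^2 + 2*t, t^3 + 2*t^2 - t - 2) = t + 2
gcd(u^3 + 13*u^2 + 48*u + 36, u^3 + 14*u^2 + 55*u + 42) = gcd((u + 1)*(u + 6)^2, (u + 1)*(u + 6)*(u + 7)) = u^2 + 7*u + 6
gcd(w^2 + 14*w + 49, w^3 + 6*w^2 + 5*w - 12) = 1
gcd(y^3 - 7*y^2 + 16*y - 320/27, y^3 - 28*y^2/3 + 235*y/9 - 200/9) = y^2 - 13*y/3 + 40/9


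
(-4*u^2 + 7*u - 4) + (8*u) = -4*u^2 + 15*u - 4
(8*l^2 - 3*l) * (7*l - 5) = 56*l^3 - 61*l^2 + 15*l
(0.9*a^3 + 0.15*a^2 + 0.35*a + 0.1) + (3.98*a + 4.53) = 0.9*a^3 + 0.15*a^2 + 4.33*a + 4.63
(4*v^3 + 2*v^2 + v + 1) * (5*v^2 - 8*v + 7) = 20*v^5 - 22*v^4 + 17*v^3 + 11*v^2 - v + 7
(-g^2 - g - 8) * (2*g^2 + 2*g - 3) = -2*g^4 - 4*g^3 - 15*g^2 - 13*g + 24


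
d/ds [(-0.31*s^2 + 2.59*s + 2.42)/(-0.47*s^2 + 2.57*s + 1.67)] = (0.4206*s^2 + 1.2394*s - 1.8941)/(0.2209*s^4 - 2.4158*s^3 + 5.0351*s^2 + 8.5838*s + 2.7889)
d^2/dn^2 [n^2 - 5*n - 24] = 2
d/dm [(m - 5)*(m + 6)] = 2*m + 1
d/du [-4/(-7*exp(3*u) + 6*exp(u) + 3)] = (24 - 84*exp(2*u))*exp(u)/(-7*exp(3*u) + 6*exp(u) + 3)^2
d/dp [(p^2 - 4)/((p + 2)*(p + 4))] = 6/(p^2 + 8*p + 16)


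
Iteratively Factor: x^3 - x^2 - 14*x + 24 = (x - 3)*(x^2 + 2*x - 8) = (x - 3)*(x + 4)*(x - 2)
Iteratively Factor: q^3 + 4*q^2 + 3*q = (q + 3)*(q^2 + q) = q*(q + 3)*(q + 1)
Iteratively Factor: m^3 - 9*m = (m - 3)*(m^2 + 3*m) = (m - 3)*(m + 3)*(m)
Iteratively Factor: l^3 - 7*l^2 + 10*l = (l - 2)*(l^2 - 5*l) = l*(l - 2)*(l - 5)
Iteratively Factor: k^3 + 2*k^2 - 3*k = (k + 3)*(k^2 - k) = (k - 1)*(k + 3)*(k)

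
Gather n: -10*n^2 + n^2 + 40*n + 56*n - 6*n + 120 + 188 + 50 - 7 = -9*n^2 + 90*n + 351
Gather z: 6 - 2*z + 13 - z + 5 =24 - 3*z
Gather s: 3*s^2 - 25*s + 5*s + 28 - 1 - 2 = 3*s^2 - 20*s + 25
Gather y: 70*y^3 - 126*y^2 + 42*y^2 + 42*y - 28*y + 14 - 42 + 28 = 70*y^3 - 84*y^2 + 14*y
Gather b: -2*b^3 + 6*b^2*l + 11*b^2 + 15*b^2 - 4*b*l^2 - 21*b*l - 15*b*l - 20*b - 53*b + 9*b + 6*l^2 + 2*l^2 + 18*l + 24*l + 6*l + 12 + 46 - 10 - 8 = -2*b^3 + b^2*(6*l + 26) + b*(-4*l^2 - 36*l - 64) + 8*l^2 + 48*l + 40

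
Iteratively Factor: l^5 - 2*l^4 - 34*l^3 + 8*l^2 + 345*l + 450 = (l + 3)*(l^4 - 5*l^3 - 19*l^2 + 65*l + 150) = (l - 5)*(l + 3)*(l^3 - 19*l - 30) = (l - 5)^2*(l + 3)*(l^2 + 5*l + 6) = (l - 5)^2*(l + 2)*(l + 3)*(l + 3)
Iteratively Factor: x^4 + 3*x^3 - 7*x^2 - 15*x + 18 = (x + 3)*(x^3 - 7*x + 6) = (x + 3)^2*(x^2 - 3*x + 2) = (x - 1)*(x + 3)^2*(x - 2)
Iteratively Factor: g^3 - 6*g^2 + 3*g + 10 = (g - 5)*(g^2 - g - 2) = (g - 5)*(g - 2)*(g + 1)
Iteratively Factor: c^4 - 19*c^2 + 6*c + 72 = (c + 2)*(c^3 - 2*c^2 - 15*c + 36) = (c + 2)*(c + 4)*(c^2 - 6*c + 9) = (c - 3)*(c + 2)*(c + 4)*(c - 3)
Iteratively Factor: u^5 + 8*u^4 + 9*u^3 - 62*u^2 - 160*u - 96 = (u - 3)*(u^4 + 11*u^3 + 42*u^2 + 64*u + 32) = (u - 3)*(u + 1)*(u^3 + 10*u^2 + 32*u + 32) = (u - 3)*(u + 1)*(u + 2)*(u^2 + 8*u + 16) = (u - 3)*(u + 1)*(u + 2)*(u + 4)*(u + 4)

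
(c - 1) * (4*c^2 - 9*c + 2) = 4*c^3 - 13*c^2 + 11*c - 2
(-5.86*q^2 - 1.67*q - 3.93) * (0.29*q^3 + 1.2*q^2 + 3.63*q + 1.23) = -1.6994*q^5 - 7.5163*q^4 - 24.4155*q^3 - 17.9859*q^2 - 16.32*q - 4.8339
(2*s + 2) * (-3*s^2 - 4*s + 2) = -6*s^3 - 14*s^2 - 4*s + 4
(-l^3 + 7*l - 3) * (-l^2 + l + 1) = l^5 - l^4 - 8*l^3 + 10*l^2 + 4*l - 3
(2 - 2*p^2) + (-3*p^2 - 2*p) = -5*p^2 - 2*p + 2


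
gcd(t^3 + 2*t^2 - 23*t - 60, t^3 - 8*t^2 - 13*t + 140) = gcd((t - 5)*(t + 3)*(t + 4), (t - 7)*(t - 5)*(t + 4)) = t^2 - t - 20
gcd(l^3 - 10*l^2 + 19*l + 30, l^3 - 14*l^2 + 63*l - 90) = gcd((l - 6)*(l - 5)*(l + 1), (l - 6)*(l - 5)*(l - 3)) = l^2 - 11*l + 30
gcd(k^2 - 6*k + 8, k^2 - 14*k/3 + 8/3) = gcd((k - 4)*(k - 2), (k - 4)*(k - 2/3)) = k - 4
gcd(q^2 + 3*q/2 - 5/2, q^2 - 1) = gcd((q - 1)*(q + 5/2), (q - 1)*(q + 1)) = q - 1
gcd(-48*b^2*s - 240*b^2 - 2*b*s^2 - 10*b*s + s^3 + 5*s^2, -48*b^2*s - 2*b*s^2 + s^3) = -48*b^2 - 2*b*s + s^2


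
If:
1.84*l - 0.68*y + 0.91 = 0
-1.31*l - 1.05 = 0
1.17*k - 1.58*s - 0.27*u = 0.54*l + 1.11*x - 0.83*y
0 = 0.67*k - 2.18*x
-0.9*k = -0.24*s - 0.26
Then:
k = 3.25373134328358*x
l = -0.80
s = 12.2014925373134*x - 1.08333333333333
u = 5.389228436639 - 61.4129353233831*x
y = -0.83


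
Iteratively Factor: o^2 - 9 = (o - 3)*(o + 3)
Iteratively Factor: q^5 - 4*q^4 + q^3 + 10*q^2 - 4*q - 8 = (q - 2)*(q^4 - 2*q^3 - 3*q^2 + 4*q + 4) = (q - 2)*(q + 1)*(q^3 - 3*q^2 + 4) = (q - 2)^2*(q + 1)*(q^2 - q - 2) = (q - 2)^3*(q + 1)*(q + 1)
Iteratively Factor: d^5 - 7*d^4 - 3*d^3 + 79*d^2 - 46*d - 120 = (d - 4)*(d^4 - 3*d^3 - 15*d^2 + 19*d + 30) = (d - 4)*(d + 1)*(d^3 - 4*d^2 - 11*d + 30) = (d - 4)*(d + 1)*(d + 3)*(d^2 - 7*d + 10) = (d - 4)*(d - 2)*(d + 1)*(d + 3)*(d - 5)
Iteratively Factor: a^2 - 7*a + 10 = (a - 2)*(a - 5)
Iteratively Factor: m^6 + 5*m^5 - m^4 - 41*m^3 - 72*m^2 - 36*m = (m + 2)*(m^5 + 3*m^4 - 7*m^3 - 27*m^2 - 18*m) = (m - 3)*(m + 2)*(m^4 + 6*m^3 + 11*m^2 + 6*m) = (m - 3)*(m + 2)^2*(m^3 + 4*m^2 + 3*m) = m*(m - 3)*(m + 2)^2*(m^2 + 4*m + 3) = m*(m - 3)*(m + 2)^2*(m + 3)*(m + 1)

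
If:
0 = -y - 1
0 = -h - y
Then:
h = 1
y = -1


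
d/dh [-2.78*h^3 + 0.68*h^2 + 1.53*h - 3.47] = -8.34*h^2 + 1.36*h + 1.53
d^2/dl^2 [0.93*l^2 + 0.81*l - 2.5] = 1.86000000000000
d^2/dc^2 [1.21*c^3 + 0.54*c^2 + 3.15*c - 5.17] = 7.26*c + 1.08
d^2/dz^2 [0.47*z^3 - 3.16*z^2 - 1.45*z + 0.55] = 2.82*z - 6.32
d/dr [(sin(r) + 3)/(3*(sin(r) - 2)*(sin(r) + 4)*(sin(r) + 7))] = -2*(sin(r)^3 + 9*sin(r)^2 + 27*sin(r) + 37)*cos(r)/(3*(sin(r) - 2)^2*(sin(r) + 4)^2*(sin(r) + 7)^2)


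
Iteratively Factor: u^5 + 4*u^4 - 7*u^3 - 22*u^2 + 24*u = (u + 4)*(u^4 - 7*u^2 + 6*u) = (u - 2)*(u + 4)*(u^3 + 2*u^2 - 3*u) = (u - 2)*(u - 1)*(u + 4)*(u^2 + 3*u) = u*(u - 2)*(u - 1)*(u + 4)*(u + 3)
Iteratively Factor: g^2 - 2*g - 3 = (g + 1)*(g - 3)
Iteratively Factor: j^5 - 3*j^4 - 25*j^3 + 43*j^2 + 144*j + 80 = (j + 1)*(j^4 - 4*j^3 - 21*j^2 + 64*j + 80) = (j - 4)*(j + 1)*(j^3 - 21*j - 20) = (j - 4)*(j + 1)^2*(j^2 - j - 20) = (j - 5)*(j - 4)*(j + 1)^2*(j + 4)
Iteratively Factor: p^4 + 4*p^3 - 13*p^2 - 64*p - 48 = (p + 1)*(p^3 + 3*p^2 - 16*p - 48) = (p + 1)*(p + 4)*(p^2 - p - 12) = (p + 1)*(p + 3)*(p + 4)*(p - 4)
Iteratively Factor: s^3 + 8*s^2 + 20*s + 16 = (s + 2)*(s^2 + 6*s + 8) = (s + 2)*(s + 4)*(s + 2)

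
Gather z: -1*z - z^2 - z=-z^2 - 2*z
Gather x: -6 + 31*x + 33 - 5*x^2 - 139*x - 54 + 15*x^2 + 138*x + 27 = 10*x^2 + 30*x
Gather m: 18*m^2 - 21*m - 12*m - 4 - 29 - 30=18*m^2 - 33*m - 63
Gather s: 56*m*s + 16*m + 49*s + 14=16*m + s*(56*m + 49) + 14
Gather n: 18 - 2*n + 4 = 22 - 2*n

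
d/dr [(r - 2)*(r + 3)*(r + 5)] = 3*r^2 + 12*r - 1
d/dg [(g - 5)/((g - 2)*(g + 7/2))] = 2*(-2*g^2 + 20*g + 1)/(4*g^4 + 12*g^3 - 47*g^2 - 84*g + 196)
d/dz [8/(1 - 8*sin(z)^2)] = 64*sin(2*z)/(3 - 4*cos(2*z))^2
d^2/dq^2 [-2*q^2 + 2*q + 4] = -4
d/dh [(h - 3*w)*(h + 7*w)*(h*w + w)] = w*(3*h^2 + 8*h*w + 2*h - 21*w^2 + 4*w)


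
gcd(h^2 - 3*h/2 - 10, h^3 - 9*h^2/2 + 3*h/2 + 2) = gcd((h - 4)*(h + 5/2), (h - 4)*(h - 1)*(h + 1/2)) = h - 4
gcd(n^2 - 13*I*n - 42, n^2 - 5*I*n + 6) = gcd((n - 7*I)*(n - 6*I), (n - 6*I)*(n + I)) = n - 6*I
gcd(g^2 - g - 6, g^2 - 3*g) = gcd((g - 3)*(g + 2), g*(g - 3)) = g - 3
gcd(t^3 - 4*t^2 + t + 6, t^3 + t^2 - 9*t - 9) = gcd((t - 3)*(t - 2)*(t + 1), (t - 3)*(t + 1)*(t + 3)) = t^2 - 2*t - 3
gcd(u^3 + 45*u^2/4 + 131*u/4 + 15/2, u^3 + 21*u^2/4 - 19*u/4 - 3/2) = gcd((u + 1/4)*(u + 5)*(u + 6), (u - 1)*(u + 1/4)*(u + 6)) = u^2 + 25*u/4 + 3/2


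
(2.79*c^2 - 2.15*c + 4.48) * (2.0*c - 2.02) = 5.58*c^3 - 9.9358*c^2 + 13.303*c - 9.0496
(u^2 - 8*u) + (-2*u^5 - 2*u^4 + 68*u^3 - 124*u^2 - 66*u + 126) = -2*u^5 - 2*u^4 + 68*u^3 - 123*u^2 - 74*u + 126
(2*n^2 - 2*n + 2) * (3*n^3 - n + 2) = 6*n^5 - 6*n^4 + 4*n^3 + 6*n^2 - 6*n + 4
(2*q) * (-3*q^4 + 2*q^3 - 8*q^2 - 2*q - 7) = -6*q^5 + 4*q^4 - 16*q^3 - 4*q^2 - 14*q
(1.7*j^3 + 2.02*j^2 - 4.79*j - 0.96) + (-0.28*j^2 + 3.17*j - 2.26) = 1.7*j^3 + 1.74*j^2 - 1.62*j - 3.22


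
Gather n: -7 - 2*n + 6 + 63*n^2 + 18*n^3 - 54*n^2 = 18*n^3 + 9*n^2 - 2*n - 1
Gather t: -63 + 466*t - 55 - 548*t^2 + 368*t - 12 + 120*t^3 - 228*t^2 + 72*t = 120*t^3 - 776*t^2 + 906*t - 130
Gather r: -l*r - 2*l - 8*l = -l*r - 10*l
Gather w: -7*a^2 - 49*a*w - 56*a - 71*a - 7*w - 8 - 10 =-7*a^2 - 127*a + w*(-49*a - 7) - 18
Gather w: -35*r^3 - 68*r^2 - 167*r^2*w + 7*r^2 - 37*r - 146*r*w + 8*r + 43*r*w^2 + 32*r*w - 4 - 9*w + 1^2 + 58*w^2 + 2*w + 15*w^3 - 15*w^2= -35*r^3 - 61*r^2 - 29*r + 15*w^3 + w^2*(43*r + 43) + w*(-167*r^2 - 114*r - 7) - 3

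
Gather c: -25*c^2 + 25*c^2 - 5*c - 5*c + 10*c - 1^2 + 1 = 0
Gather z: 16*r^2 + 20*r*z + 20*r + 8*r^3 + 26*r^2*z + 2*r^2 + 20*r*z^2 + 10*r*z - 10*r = 8*r^3 + 18*r^2 + 20*r*z^2 + 10*r + z*(26*r^2 + 30*r)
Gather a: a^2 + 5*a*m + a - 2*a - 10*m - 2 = a^2 + a*(5*m - 1) - 10*m - 2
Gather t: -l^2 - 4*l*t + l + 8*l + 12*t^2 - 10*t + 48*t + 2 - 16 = -l^2 + 9*l + 12*t^2 + t*(38 - 4*l) - 14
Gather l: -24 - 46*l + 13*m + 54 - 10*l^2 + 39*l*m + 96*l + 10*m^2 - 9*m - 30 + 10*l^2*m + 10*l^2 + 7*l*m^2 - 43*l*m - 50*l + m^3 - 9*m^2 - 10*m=10*l^2*m + l*(7*m^2 - 4*m) + m^3 + m^2 - 6*m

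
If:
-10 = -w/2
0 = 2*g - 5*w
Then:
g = 50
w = 20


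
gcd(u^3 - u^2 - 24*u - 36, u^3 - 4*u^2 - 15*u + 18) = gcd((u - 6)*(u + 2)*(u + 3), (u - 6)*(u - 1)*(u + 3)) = u^2 - 3*u - 18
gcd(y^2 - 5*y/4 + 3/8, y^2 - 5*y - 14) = 1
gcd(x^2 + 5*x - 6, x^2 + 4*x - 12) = x + 6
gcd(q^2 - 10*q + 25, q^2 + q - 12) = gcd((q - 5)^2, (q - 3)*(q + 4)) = 1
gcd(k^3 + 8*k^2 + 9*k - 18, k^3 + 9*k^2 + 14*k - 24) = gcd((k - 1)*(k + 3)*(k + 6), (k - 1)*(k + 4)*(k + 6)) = k^2 + 5*k - 6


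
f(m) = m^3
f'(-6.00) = 108.00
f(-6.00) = -216.00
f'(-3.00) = 27.00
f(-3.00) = -27.00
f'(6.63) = 131.87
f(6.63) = 291.43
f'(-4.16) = 51.92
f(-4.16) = -71.99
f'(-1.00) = 3.00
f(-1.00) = -1.00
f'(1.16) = 4.04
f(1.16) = 1.56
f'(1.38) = 5.71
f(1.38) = 2.63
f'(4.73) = 67.12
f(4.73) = 105.82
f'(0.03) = 0.00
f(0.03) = 0.00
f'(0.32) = 0.31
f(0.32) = 0.03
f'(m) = 3*m^2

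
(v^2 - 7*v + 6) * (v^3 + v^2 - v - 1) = v^5 - 6*v^4 - 2*v^3 + 12*v^2 + v - 6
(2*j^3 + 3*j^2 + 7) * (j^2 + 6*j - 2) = 2*j^5 + 15*j^4 + 14*j^3 + j^2 + 42*j - 14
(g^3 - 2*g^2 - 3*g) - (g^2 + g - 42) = g^3 - 3*g^2 - 4*g + 42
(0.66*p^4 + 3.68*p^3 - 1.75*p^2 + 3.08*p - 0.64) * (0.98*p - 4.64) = 0.6468*p^5 + 0.544*p^4 - 18.7902*p^3 + 11.1384*p^2 - 14.9184*p + 2.9696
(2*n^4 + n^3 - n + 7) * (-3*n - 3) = -6*n^5 - 9*n^4 - 3*n^3 + 3*n^2 - 18*n - 21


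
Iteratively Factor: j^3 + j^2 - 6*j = (j + 3)*(j^2 - 2*j) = (j - 2)*(j + 3)*(j)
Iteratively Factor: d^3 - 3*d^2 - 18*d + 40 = (d + 4)*(d^2 - 7*d + 10) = (d - 2)*(d + 4)*(d - 5)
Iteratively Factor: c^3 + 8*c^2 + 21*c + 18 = (c + 2)*(c^2 + 6*c + 9) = (c + 2)*(c + 3)*(c + 3)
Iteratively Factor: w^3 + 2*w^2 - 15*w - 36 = (w + 3)*(w^2 - w - 12) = (w + 3)^2*(w - 4)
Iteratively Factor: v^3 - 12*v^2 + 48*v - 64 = (v - 4)*(v^2 - 8*v + 16) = (v - 4)^2*(v - 4)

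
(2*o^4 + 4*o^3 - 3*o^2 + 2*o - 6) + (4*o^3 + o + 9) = 2*o^4 + 8*o^3 - 3*o^2 + 3*o + 3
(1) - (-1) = 2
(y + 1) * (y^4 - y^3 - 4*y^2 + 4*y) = y^5 - 5*y^3 + 4*y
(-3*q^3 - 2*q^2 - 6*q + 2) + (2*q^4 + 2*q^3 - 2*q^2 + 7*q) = 2*q^4 - q^3 - 4*q^2 + q + 2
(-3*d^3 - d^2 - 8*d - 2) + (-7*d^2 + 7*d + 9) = -3*d^3 - 8*d^2 - d + 7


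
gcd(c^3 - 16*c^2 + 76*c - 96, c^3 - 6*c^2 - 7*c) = 1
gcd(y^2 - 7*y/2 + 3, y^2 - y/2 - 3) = y - 2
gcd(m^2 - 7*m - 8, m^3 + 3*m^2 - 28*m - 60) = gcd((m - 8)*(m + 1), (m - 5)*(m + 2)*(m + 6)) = 1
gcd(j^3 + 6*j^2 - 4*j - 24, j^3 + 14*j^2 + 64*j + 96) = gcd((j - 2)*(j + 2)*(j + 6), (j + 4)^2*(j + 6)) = j + 6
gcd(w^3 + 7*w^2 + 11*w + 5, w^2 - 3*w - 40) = w + 5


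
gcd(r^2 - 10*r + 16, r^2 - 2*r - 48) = r - 8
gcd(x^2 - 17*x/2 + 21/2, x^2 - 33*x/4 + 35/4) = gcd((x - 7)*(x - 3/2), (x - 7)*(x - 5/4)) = x - 7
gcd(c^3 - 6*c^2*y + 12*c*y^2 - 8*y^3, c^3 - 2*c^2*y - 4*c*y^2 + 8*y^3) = c^2 - 4*c*y + 4*y^2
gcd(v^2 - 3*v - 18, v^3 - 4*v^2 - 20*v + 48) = v - 6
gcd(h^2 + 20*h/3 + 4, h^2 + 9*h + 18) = h + 6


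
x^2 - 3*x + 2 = (x - 2)*(x - 1)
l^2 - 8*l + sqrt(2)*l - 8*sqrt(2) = (l - 8)*(l + sqrt(2))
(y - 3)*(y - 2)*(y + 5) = y^3 - 19*y + 30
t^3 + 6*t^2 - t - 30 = (t - 2)*(t + 3)*(t + 5)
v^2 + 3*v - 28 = (v - 4)*(v + 7)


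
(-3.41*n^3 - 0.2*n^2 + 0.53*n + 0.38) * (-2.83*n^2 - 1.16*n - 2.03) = 9.6503*n^5 + 4.5216*n^4 + 5.6544*n^3 - 1.2842*n^2 - 1.5167*n - 0.7714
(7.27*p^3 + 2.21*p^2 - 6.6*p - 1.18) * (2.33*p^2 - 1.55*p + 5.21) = 16.9391*p^5 - 6.1192*p^4 + 19.0732*p^3 + 18.9947*p^2 - 32.557*p - 6.1478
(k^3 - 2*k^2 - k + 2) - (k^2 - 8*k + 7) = k^3 - 3*k^2 + 7*k - 5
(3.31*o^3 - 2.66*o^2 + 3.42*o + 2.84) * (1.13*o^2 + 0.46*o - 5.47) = 3.7403*o^5 - 1.4832*o^4 - 15.4647*o^3 + 19.3326*o^2 - 17.401*o - 15.5348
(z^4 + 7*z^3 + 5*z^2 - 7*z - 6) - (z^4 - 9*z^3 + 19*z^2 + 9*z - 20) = 16*z^3 - 14*z^2 - 16*z + 14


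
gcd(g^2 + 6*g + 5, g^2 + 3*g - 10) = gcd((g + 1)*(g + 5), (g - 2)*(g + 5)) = g + 5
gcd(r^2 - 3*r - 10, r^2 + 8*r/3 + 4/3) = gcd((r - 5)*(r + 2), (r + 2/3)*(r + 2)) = r + 2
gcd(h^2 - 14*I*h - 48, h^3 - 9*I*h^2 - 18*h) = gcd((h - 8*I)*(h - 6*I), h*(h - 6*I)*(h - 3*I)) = h - 6*I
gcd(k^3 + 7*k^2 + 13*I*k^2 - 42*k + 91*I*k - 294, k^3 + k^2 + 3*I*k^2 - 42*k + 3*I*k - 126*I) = k + 7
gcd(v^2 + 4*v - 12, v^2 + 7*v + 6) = v + 6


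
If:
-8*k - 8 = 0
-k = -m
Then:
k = -1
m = -1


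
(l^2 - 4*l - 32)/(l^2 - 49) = (l^2 - 4*l - 32)/(l^2 - 49)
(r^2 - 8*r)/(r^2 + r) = (r - 8)/(r + 1)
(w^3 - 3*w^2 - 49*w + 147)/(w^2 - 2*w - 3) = (w^2 - 49)/(w + 1)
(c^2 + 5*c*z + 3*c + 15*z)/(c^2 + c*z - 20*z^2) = (-c - 3)/(-c + 4*z)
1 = 1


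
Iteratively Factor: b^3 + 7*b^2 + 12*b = (b)*(b^2 + 7*b + 12) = b*(b + 4)*(b + 3)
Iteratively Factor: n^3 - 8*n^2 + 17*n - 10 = (n - 5)*(n^2 - 3*n + 2) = (n - 5)*(n - 2)*(n - 1)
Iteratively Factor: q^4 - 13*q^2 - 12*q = (q + 3)*(q^3 - 3*q^2 - 4*q) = (q + 1)*(q + 3)*(q^2 - 4*q) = q*(q + 1)*(q + 3)*(q - 4)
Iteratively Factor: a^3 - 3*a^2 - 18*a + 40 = (a - 2)*(a^2 - a - 20) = (a - 5)*(a - 2)*(a + 4)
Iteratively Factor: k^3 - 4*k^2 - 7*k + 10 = (k - 1)*(k^2 - 3*k - 10) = (k - 5)*(k - 1)*(k + 2)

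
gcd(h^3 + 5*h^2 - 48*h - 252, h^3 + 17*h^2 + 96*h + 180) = h^2 + 12*h + 36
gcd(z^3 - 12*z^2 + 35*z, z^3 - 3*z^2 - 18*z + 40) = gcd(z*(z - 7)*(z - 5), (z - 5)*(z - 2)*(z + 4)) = z - 5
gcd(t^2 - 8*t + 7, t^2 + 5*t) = 1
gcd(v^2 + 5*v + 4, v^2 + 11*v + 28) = v + 4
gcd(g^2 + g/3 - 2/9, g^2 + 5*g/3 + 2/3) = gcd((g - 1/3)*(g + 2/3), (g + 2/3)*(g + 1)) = g + 2/3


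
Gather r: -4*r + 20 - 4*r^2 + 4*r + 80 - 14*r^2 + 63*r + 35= -18*r^2 + 63*r + 135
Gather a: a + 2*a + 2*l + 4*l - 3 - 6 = 3*a + 6*l - 9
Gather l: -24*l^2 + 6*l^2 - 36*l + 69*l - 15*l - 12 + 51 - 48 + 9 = -18*l^2 + 18*l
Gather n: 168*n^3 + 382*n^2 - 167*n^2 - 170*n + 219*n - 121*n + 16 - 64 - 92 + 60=168*n^3 + 215*n^2 - 72*n - 80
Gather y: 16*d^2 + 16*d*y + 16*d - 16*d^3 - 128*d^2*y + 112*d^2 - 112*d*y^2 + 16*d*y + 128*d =-16*d^3 + 128*d^2 - 112*d*y^2 + 144*d + y*(-128*d^2 + 32*d)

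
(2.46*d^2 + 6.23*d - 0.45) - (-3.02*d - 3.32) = 2.46*d^2 + 9.25*d + 2.87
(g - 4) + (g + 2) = 2*g - 2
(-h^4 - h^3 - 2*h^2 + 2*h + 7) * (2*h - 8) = -2*h^5 + 6*h^4 + 4*h^3 + 20*h^2 - 2*h - 56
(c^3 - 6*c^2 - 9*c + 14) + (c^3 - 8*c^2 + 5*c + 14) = 2*c^3 - 14*c^2 - 4*c + 28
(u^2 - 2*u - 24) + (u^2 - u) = 2*u^2 - 3*u - 24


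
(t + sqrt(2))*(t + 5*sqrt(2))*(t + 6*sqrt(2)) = t^3 + 12*sqrt(2)*t^2 + 82*t + 60*sqrt(2)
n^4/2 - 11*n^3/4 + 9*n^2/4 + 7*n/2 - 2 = (n/2 + 1/2)*(n - 4)*(n - 2)*(n - 1/2)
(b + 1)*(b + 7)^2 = b^3 + 15*b^2 + 63*b + 49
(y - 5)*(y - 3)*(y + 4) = y^3 - 4*y^2 - 17*y + 60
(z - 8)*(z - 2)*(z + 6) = z^3 - 4*z^2 - 44*z + 96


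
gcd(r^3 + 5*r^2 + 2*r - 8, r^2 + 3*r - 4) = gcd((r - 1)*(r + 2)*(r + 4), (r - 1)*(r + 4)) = r^2 + 3*r - 4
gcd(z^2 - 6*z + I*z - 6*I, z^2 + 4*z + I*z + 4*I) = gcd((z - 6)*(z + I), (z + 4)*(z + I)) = z + I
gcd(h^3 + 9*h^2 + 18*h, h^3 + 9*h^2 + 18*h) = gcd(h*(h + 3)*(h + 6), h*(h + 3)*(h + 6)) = h^3 + 9*h^2 + 18*h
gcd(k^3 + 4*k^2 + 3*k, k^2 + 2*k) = k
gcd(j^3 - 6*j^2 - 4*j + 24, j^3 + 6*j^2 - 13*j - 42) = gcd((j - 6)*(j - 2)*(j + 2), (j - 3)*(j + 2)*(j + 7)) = j + 2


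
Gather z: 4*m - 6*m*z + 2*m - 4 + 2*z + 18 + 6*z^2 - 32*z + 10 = 6*m + 6*z^2 + z*(-6*m - 30) + 24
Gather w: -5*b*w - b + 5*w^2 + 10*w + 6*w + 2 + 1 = -b + 5*w^2 + w*(16 - 5*b) + 3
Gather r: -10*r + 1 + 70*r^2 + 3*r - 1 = 70*r^2 - 7*r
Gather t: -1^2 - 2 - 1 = -4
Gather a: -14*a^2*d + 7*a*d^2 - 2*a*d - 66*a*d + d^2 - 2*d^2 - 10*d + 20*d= -14*a^2*d + a*(7*d^2 - 68*d) - d^2 + 10*d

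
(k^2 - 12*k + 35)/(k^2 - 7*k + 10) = (k - 7)/(k - 2)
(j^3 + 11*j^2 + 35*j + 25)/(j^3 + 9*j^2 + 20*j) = (j^2 + 6*j + 5)/(j*(j + 4))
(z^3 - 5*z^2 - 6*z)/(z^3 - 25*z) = (z^2 - 5*z - 6)/(z^2 - 25)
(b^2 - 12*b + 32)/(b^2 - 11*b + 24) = (b - 4)/(b - 3)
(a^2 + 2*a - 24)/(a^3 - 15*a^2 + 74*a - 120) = (a + 6)/(a^2 - 11*a + 30)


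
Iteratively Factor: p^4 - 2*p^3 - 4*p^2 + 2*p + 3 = (p + 1)*(p^3 - 3*p^2 - p + 3) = (p + 1)^2*(p^2 - 4*p + 3) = (p - 3)*(p + 1)^2*(p - 1)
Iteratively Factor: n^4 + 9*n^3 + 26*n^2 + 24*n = (n + 3)*(n^3 + 6*n^2 + 8*n) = (n + 2)*(n + 3)*(n^2 + 4*n) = n*(n + 2)*(n + 3)*(n + 4)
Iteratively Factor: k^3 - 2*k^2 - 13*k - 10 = (k - 5)*(k^2 + 3*k + 2) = (k - 5)*(k + 2)*(k + 1)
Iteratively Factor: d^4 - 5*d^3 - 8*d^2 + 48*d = (d - 4)*(d^3 - d^2 - 12*d) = (d - 4)*(d + 3)*(d^2 - 4*d) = (d - 4)^2*(d + 3)*(d)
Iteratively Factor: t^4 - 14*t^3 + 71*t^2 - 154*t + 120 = (t - 2)*(t^3 - 12*t^2 + 47*t - 60) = (t - 3)*(t - 2)*(t^2 - 9*t + 20) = (t - 4)*(t - 3)*(t - 2)*(t - 5)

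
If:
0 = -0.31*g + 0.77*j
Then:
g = 2.48387096774194*j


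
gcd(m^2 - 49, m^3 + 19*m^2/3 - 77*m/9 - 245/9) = m + 7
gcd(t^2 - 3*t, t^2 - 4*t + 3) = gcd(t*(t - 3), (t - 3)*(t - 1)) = t - 3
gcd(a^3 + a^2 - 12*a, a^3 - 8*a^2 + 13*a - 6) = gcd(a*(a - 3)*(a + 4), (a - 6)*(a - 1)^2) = 1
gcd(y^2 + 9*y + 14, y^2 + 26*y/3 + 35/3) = y + 7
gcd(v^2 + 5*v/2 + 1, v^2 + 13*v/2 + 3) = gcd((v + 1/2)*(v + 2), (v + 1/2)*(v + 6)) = v + 1/2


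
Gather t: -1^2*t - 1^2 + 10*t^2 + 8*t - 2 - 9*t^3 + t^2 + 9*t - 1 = -9*t^3 + 11*t^2 + 16*t - 4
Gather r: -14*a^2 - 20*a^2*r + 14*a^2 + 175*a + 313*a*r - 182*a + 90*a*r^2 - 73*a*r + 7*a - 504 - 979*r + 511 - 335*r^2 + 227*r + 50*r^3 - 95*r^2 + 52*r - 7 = 50*r^3 + r^2*(90*a - 430) + r*(-20*a^2 + 240*a - 700)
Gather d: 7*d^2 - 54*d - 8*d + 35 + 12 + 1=7*d^2 - 62*d + 48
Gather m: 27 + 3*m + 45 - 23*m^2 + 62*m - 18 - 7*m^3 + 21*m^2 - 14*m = -7*m^3 - 2*m^2 + 51*m + 54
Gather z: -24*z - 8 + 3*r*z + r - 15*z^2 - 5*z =r - 15*z^2 + z*(3*r - 29) - 8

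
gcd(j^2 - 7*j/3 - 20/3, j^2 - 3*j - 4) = j - 4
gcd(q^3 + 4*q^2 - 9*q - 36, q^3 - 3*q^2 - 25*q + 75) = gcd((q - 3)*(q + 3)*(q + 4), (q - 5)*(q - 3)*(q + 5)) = q - 3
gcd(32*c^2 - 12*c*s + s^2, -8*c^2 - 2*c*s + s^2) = -4*c + s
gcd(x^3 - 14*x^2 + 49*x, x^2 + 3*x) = x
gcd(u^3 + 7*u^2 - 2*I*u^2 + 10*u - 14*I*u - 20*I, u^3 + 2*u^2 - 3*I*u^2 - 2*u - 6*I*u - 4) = u^2 + u*(2 - 2*I) - 4*I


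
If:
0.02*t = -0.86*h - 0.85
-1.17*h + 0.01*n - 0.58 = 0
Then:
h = -0.0232558139534884*t - 0.988372093023256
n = -2.72093023255814*t - 57.6395348837209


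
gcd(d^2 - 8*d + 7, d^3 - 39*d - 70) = d - 7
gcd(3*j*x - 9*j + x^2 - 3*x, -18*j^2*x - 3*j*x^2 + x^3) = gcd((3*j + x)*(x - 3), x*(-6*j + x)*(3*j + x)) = 3*j + x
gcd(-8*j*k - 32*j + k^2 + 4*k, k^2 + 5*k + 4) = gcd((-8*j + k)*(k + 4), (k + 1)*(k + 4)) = k + 4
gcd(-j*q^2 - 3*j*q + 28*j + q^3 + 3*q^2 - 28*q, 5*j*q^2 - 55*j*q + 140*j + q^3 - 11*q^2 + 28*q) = q - 4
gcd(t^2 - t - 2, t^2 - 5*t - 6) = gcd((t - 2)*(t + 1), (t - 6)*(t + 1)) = t + 1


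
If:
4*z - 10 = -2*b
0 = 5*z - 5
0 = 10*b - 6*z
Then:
No Solution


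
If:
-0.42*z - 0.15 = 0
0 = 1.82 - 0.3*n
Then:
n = 6.07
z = -0.36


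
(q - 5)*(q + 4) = q^2 - q - 20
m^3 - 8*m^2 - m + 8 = (m - 8)*(m - 1)*(m + 1)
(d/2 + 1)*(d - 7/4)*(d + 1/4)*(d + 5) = d^4/2 + 11*d^3/4 - 15*d^2/32 - 289*d/32 - 35/16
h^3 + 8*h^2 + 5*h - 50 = (h - 2)*(h + 5)^2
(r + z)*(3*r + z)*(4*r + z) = 12*r^3 + 19*r^2*z + 8*r*z^2 + z^3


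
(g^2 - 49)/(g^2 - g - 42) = (g + 7)/(g + 6)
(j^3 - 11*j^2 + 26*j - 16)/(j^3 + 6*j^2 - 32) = (j^2 - 9*j + 8)/(j^2 + 8*j + 16)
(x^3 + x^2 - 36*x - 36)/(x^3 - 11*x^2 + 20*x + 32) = (x^2 - 36)/(x^2 - 12*x + 32)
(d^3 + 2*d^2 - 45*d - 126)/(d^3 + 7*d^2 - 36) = (d - 7)/(d - 2)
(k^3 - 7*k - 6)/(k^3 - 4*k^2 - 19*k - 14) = (k - 3)/(k - 7)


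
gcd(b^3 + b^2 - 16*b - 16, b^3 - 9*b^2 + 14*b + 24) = b^2 - 3*b - 4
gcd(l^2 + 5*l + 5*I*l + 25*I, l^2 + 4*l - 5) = l + 5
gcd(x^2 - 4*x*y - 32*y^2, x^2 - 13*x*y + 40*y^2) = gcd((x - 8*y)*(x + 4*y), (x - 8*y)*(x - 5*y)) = x - 8*y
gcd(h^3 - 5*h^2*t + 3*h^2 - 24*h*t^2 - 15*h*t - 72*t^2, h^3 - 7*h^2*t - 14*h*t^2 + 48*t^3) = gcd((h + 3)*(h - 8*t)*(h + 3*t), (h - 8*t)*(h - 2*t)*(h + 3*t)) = -h^2 + 5*h*t + 24*t^2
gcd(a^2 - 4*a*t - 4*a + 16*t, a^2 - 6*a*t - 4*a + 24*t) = a - 4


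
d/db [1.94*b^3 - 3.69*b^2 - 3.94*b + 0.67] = 5.82*b^2 - 7.38*b - 3.94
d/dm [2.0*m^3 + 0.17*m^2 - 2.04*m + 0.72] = 6.0*m^2 + 0.34*m - 2.04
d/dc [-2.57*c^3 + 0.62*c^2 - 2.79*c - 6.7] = -7.71*c^2 + 1.24*c - 2.79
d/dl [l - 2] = 1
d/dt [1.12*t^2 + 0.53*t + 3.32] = 2.24*t + 0.53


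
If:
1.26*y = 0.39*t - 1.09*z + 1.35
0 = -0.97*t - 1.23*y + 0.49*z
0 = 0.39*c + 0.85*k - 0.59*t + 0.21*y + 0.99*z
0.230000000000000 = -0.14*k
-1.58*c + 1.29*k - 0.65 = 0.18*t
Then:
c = -2.75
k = -1.64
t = 8.78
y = -3.55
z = 8.48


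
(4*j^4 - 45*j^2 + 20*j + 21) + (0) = 4*j^4 - 45*j^2 + 20*j + 21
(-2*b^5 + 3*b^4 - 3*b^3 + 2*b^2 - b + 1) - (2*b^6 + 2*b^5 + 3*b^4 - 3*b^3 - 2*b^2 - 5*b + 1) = -2*b^6 - 4*b^5 + 4*b^2 + 4*b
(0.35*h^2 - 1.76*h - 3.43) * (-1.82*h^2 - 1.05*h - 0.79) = -0.637*h^4 + 2.8357*h^3 + 7.8141*h^2 + 4.9919*h + 2.7097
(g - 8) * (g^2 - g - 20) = g^3 - 9*g^2 - 12*g + 160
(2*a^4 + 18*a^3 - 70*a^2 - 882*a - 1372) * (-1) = -2*a^4 - 18*a^3 + 70*a^2 + 882*a + 1372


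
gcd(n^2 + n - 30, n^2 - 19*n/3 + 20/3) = n - 5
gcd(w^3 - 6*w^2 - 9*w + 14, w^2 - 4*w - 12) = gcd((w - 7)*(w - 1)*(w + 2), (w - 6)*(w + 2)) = w + 2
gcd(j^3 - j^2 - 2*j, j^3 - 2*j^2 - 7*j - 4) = j + 1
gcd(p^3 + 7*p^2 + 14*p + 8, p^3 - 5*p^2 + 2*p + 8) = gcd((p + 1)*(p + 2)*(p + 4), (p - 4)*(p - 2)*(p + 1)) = p + 1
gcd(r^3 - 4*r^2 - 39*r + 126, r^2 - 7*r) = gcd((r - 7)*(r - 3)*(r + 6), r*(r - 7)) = r - 7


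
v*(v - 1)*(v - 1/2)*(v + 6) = v^4 + 9*v^3/2 - 17*v^2/2 + 3*v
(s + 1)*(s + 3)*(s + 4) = s^3 + 8*s^2 + 19*s + 12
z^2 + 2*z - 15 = (z - 3)*(z + 5)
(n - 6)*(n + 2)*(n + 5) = n^3 + n^2 - 32*n - 60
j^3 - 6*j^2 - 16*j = j*(j - 8)*(j + 2)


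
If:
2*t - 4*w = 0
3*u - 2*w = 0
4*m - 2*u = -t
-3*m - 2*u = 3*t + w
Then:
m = 0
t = 0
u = 0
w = 0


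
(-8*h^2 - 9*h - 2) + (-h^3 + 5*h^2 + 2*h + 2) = -h^3 - 3*h^2 - 7*h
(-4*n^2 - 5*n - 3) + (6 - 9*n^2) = -13*n^2 - 5*n + 3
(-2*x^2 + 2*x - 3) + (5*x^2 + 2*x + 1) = 3*x^2 + 4*x - 2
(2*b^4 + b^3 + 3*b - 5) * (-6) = -12*b^4 - 6*b^3 - 18*b + 30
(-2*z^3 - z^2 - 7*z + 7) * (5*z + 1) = -10*z^4 - 7*z^3 - 36*z^2 + 28*z + 7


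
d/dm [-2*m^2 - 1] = -4*m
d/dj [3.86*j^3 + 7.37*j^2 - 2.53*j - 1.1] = 11.58*j^2 + 14.74*j - 2.53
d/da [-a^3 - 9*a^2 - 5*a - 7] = -3*a^2 - 18*a - 5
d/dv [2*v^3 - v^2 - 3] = 2*v*(3*v - 1)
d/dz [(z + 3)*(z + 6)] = 2*z + 9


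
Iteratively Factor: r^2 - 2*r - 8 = (r - 4)*(r + 2)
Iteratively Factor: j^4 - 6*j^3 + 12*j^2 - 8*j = (j - 2)*(j^3 - 4*j^2 + 4*j) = (j - 2)^2*(j^2 - 2*j) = (j - 2)^3*(j)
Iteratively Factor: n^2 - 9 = (n + 3)*(n - 3)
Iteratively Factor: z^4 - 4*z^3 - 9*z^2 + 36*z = (z - 4)*(z^3 - 9*z) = (z - 4)*(z + 3)*(z^2 - 3*z) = (z - 4)*(z - 3)*(z + 3)*(z)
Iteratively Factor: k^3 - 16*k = (k)*(k^2 - 16) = k*(k + 4)*(k - 4)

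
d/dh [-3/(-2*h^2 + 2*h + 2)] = 3*(1 - 2*h)/(2*(-h^2 + h + 1)^2)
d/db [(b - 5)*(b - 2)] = 2*b - 7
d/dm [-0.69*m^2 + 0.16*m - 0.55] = 0.16 - 1.38*m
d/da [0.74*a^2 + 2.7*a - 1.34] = 1.48*a + 2.7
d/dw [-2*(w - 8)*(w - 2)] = 20 - 4*w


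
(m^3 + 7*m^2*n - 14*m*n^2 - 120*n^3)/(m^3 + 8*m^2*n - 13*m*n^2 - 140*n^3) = (m + 6*n)/(m + 7*n)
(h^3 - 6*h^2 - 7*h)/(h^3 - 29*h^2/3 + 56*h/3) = 3*(h + 1)/(3*h - 8)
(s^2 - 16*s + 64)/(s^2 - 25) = (s^2 - 16*s + 64)/(s^2 - 25)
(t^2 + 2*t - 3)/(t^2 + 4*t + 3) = (t - 1)/(t + 1)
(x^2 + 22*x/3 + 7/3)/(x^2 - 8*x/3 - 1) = (x + 7)/(x - 3)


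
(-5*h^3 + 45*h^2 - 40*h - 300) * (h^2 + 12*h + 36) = -5*h^5 - 15*h^4 + 320*h^3 + 840*h^2 - 5040*h - 10800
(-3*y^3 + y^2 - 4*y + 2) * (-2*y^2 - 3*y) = 6*y^5 + 7*y^4 + 5*y^3 + 8*y^2 - 6*y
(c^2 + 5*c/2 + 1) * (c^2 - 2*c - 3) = c^4 + c^3/2 - 7*c^2 - 19*c/2 - 3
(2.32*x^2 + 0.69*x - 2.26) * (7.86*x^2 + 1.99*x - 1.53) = 18.2352*x^4 + 10.0402*x^3 - 19.9401*x^2 - 5.5531*x + 3.4578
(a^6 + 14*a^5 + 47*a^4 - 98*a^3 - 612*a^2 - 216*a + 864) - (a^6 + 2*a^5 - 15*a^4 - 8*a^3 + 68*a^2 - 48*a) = 12*a^5 + 62*a^4 - 90*a^3 - 680*a^2 - 168*a + 864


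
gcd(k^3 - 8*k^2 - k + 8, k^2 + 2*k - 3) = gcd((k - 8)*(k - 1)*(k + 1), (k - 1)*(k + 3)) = k - 1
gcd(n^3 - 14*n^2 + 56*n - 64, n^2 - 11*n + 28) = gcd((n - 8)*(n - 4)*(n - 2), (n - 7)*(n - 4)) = n - 4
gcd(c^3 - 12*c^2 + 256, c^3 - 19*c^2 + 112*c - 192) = c^2 - 16*c + 64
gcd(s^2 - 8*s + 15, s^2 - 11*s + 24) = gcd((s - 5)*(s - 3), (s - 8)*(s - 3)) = s - 3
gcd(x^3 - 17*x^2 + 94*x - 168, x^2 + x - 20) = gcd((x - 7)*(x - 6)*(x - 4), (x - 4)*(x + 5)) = x - 4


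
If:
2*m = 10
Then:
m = 5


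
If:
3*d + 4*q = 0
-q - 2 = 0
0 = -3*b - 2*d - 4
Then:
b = -28/9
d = 8/3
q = -2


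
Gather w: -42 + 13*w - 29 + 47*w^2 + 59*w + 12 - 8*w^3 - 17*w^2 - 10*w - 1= -8*w^3 + 30*w^2 + 62*w - 60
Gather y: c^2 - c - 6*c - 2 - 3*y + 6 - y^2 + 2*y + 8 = c^2 - 7*c - y^2 - y + 12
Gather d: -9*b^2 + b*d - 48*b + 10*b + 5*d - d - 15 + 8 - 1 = -9*b^2 - 38*b + d*(b + 4) - 8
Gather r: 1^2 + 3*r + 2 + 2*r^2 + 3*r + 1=2*r^2 + 6*r + 4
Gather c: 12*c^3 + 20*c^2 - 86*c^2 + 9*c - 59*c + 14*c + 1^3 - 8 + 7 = 12*c^3 - 66*c^2 - 36*c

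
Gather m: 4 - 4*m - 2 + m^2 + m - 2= m^2 - 3*m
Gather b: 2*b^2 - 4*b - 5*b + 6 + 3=2*b^2 - 9*b + 9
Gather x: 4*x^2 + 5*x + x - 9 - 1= 4*x^2 + 6*x - 10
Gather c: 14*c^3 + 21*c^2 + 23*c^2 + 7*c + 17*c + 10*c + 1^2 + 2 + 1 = 14*c^3 + 44*c^2 + 34*c + 4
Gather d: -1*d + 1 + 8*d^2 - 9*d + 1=8*d^2 - 10*d + 2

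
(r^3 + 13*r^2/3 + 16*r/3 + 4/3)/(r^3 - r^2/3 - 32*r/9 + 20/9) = 3*(3*r^2 + 7*r + 2)/(9*r^2 - 21*r + 10)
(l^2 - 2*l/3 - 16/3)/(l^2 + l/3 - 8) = (l + 2)/(l + 3)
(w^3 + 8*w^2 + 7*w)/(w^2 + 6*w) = (w^2 + 8*w + 7)/(w + 6)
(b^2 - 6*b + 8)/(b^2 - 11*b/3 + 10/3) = 3*(b - 4)/(3*b - 5)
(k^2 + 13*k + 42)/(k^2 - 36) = (k + 7)/(k - 6)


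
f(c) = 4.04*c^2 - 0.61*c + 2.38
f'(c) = 8.08*c - 0.61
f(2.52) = 26.50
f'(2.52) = 19.75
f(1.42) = 9.66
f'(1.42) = 10.86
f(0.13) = 2.37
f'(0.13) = 0.44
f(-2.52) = 29.57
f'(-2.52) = -20.97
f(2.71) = 30.40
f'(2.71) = 21.29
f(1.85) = 15.08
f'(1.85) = 14.34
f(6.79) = 184.50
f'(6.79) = 54.25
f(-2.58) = 30.85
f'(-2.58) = -21.46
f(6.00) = 144.16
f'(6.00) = 47.87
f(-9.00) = 335.11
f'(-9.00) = -73.33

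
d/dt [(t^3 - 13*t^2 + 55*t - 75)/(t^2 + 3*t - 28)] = (t^4 + 6*t^3 - 178*t^2 + 878*t - 1315)/(t^4 + 6*t^3 - 47*t^2 - 168*t + 784)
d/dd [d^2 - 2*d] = 2*d - 2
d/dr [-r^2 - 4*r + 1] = -2*r - 4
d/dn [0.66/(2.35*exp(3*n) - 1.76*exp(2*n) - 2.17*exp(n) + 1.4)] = (-4.653*exp(2*n) + 2.3232*exp(n) + 1.4322)*exp(n)/(2.35*exp(3*n) - 1.76*exp(2*n) - 2.17*exp(n) + 1.4)^2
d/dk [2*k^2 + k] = 4*k + 1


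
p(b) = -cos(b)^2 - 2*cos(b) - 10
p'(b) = 2*sin(b)*cos(b) + 2*sin(b)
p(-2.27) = -9.13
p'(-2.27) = -0.55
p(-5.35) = -11.54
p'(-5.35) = 2.56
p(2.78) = -9.00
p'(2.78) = 0.05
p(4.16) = -9.23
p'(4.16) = -0.81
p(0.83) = -11.81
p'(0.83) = 2.47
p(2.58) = -9.02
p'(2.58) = 0.16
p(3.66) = -9.02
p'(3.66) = -0.13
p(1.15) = -10.98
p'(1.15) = 2.57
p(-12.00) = -12.40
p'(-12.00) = 1.98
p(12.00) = -12.40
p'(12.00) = -1.98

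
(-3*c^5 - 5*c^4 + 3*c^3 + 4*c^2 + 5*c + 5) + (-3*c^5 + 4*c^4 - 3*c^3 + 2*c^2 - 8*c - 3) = -6*c^5 - c^4 + 6*c^2 - 3*c + 2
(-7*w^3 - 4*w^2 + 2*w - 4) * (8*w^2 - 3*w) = -56*w^5 - 11*w^4 + 28*w^3 - 38*w^2 + 12*w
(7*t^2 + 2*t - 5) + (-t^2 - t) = 6*t^2 + t - 5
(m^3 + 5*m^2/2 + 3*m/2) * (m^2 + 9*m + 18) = m^5 + 23*m^4/2 + 42*m^3 + 117*m^2/2 + 27*m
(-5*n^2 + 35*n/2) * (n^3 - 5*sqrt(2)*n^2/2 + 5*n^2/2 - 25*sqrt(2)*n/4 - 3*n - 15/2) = -5*n^5 + 5*n^4 + 25*sqrt(2)*n^4/2 - 25*sqrt(2)*n^3/2 + 235*n^3/4 - 875*sqrt(2)*n^2/8 - 15*n^2 - 525*n/4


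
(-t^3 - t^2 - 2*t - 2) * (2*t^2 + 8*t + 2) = -2*t^5 - 10*t^4 - 14*t^3 - 22*t^2 - 20*t - 4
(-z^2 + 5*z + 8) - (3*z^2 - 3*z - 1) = -4*z^2 + 8*z + 9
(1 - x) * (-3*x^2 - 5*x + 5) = 3*x^3 + 2*x^2 - 10*x + 5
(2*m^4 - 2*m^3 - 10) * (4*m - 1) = 8*m^5 - 10*m^4 + 2*m^3 - 40*m + 10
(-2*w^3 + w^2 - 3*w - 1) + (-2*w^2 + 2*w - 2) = -2*w^3 - w^2 - w - 3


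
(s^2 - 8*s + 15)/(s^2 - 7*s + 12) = (s - 5)/(s - 4)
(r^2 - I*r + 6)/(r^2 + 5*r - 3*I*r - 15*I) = (r + 2*I)/(r + 5)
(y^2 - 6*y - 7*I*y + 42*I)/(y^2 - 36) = (y - 7*I)/(y + 6)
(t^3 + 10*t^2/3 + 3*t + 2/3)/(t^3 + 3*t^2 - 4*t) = (3*t^3 + 10*t^2 + 9*t + 2)/(3*t*(t^2 + 3*t - 4))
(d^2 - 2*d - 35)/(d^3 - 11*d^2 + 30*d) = (d^2 - 2*d - 35)/(d*(d^2 - 11*d + 30))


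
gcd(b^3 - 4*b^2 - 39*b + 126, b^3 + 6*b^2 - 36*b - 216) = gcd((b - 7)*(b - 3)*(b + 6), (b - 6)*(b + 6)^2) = b + 6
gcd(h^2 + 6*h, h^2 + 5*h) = h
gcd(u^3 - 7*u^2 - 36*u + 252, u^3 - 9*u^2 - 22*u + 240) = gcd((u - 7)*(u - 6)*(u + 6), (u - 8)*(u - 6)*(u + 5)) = u - 6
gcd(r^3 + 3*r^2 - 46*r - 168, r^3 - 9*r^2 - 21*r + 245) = r - 7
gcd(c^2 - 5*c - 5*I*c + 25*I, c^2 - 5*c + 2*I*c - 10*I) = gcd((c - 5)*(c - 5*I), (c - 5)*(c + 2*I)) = c - 5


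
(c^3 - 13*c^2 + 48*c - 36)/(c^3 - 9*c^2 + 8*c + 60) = (c^2 - 7*c + 6)/(c^2 - 3*c - 10)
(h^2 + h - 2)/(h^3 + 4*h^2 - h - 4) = (h + 2)/(h^2 + 5*h + 4)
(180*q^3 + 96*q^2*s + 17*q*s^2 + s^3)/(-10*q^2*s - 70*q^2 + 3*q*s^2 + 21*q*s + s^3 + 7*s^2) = (-36*q^2 - 12*q*s - s^2)/(2*q*s + 14*q - s^2 - 7*s)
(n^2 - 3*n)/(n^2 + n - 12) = n/(n + 4)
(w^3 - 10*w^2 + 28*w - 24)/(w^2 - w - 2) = (w^2 - 8*w + 12)/(w + 1)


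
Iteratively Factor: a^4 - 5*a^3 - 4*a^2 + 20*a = (a + 2)*(a^3 - 7*a^2 + 10*a) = (a - 5)*(a + 2)*(a^2 - 2*a) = (a - 5)*(a - 2)*(a + 2)*(a)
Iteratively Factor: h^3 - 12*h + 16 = (h - 2)*(h^2 + 2*h - 8) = (h - 2)^2*(h + 4)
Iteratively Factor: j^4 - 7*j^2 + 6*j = (j - 2)*(j^3 + 2*j^2 - 3*j) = (j - 2)*(j - 1)*(j^2 + 3*j) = j*(j - 2)*(j - 1)*(j + 3)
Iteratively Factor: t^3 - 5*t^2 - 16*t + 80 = (t - 5)*(t^2 - 16) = (t - 5)*(t - 4)*(t + 4)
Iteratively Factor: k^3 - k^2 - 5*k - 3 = (k - 3)*(k^2 + 2*k + 1) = (k - 3)*(k + 1)*(k + 1)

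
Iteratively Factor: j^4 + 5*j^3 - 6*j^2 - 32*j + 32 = (j + 4)*(j^3 + j^2 - 10*j + 8) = (j - 1)*(j + 4)*(j^2 + 2*j - 8) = (j - 2)*(j - 1)*(j + 4)*(j + 4)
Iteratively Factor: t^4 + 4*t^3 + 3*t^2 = (t)*(t^3 + 4*t^2 + 3*t) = t*(t + 3)*(t^2 + t) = t*(t + 1)*(t + 3)*(t)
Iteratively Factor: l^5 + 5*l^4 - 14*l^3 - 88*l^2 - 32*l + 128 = (l - 1)*(l^4 + 6*l^3 - 8*l^2 - 96*l - 128) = (l - 1)*(l + 2)*(l^3 + 4*l^2 - 16*l - 64) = (l - 4)*(l - 1)*(l + 2)*(l^2 + 8*l + 16) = (l - 4)*(l - 1)*(l + 2)*(l + 4)*(l + 4)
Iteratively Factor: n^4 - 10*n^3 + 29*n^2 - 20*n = (n - 5)*(n^3 - 5*n^2 + 4*n) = (n - 5)*(n - 4)*(n^2 - n) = n*(n - 5)*(n - 4)*(n - 1)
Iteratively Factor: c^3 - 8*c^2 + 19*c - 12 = (c - 3)*(c^2 - 5*c + 4) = (c - 4)*(c - 3)*(c - 1)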